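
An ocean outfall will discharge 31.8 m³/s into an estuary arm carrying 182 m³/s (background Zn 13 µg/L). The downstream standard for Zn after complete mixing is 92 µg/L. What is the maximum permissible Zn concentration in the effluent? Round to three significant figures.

544 µg/L

At the limit, (Qr·Cr + Qe·Cₑ)/(Qr + Qe) = 92:
Cₑ = (213.8·92 − 182.0·13.00) / 31.80 = 544.1 µg/L.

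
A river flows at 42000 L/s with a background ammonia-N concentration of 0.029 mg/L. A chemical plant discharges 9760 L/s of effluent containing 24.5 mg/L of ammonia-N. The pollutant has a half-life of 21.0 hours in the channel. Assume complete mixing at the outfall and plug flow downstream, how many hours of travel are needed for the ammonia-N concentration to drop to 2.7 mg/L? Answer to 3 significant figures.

Mass balance: C = (42000·0.02900 + 9760·24.50) / 51760 = 240300/51760 = 4.643 mg/L.
Half-life 21.0 h → k = ln 2 / 21.0 = 0.03301 h⁻¹ = 0.7922 d⁻¹.
4.643·exp(−k·t) = 2.7 → t = ln(4.643/2.7)/k = 59130 s = 16.43 h.

16.4 h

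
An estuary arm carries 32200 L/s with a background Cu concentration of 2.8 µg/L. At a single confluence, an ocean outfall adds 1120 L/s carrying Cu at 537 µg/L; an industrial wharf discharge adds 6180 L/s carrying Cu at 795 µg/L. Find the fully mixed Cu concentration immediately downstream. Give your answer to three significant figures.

After mixing, C = (32200·2.800 + 1120·537.0 + 6180·795.0) / 39500 = 5605000/39500 = 141.9 µg/L.

142 µg/L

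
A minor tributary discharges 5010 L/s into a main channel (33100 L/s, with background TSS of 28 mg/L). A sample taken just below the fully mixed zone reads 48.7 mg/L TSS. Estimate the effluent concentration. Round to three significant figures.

185 mg/L

Mass balance: 33100·28.00 + 5010·Cₑ = 38110·48.70
→ Cₑ = (38110·48.70 − 33100·28.00) / 5010 = 185.5 mg/L.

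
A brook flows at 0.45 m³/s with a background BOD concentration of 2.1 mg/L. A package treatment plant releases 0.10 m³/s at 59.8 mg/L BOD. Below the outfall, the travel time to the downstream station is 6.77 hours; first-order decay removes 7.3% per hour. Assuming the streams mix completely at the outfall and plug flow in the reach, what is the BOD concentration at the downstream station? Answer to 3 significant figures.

After mixing, C = (0.4500·2.100 + 0.1000·59.80) / 0.5500 = 6.925/0.5500 = 12.59 mg/L.
7.3%/h lost → k = −ln(1 − 0.073) = 0.07580 h⁻¹.
First-order decay: C = 12.59·exp(−k·t) = 12.59·0.5986 = 7.537 mg/L.

7.54 mg/L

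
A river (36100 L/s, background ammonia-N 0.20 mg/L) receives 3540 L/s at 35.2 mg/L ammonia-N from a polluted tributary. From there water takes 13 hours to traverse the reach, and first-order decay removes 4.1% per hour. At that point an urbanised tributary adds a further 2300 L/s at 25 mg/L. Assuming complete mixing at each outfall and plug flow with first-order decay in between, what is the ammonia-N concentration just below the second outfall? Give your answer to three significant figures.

Mixed concentration C = ΣQC/ΣQ = (36100·0.2000 + 3540·35.20) / 39640 = 131800/39640 = 3.326 mg/L; combined flow 39640 L/s.
4.1%/h lost → k = −ln(1 − 0.041) = 0.04186 h⁻¹.
First-order decay: C = 3.326·exp(−k·t) = 3.326·0.5803 = 1.930 mg/L.
Second outfall: C = (39640·1.930 + 2300·25.00)/41940 = 3.195 mg/L.

3.19 mg/L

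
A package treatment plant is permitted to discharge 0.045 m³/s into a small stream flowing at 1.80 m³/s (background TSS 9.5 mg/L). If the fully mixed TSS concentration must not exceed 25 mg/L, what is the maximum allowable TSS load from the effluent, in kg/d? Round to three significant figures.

Mass balance at the limit: 1.800·9.500 + 0.04500·Cₑ = 1.845·25 → Cₑ = 645.0 mg/L.
Load = 0.04500 m³/s × 645.0 g/m³ × 86 400 s/d = 2508 kg/d.

2510 kg/d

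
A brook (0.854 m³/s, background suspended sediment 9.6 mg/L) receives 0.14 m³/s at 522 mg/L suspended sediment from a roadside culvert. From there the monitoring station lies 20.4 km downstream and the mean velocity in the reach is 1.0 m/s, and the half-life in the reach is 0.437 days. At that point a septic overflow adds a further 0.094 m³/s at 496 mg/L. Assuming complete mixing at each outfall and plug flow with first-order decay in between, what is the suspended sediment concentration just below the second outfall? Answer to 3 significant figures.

After mixing, C = (0.8540·9.600 + 0.1400·522.0) / 0.9940 = 81.28/0.9940 = 81.77 mg/L; combined flow 0.9940 m³/s.
Travel time t = 20.4·1000 / 1.0 = 20400 s = 5.667 h.
Half-life 0.437 d → k = ln 2 / 0.437 = 1.586 d⁻¹.
First-order decay: C = 81.77·exp(−k·t) = 81.77·0.6876 = 56.23 mg/L.
At the second outfall, C = (0.9940·56.23 + 0.09400·496.0) / (0.9940 + 0.09400) = 94.22 mg/L.

94.2 mg/L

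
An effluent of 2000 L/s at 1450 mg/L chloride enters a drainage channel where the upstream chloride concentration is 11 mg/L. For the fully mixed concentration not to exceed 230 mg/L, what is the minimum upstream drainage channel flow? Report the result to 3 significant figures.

11100 L/s

Set C_mix = 230: (Q·11.00 + 2000·1450) / (Q + 2000) = 230
→ Q = 2000·(1450 − 230)/(230 − 11.00) = 11140 L/s.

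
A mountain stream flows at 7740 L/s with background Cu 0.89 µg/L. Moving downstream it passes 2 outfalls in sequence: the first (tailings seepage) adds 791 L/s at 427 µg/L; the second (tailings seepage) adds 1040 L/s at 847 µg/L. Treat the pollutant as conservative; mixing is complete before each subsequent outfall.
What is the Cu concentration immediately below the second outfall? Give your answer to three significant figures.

128 µg/L

Below outfall 1: Q → 8531 L/s, C = (7740·0.8900 + 791.0·427.0)/8531 = 40.40 µg/L.
Below outfall 2: Q → 9571 L/s, C = (8531·40.40 + 1040·847.0)/9571 = 128.0 µg/L.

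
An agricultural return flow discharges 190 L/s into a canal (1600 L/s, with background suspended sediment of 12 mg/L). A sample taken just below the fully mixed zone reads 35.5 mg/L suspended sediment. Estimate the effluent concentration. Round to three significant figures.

Mass balance: 1600·12.00 + 190.0·Cₑ = 1790·35.50
→ Cₑ = (1790·35.50 − 1600·12.00) / 190.0 = 233.4 mg/L.

233 mg/L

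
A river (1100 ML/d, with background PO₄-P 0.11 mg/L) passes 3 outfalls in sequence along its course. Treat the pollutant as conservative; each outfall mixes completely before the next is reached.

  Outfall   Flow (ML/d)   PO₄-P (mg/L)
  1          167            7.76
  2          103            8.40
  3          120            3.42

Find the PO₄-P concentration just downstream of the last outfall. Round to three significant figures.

1.81 mg/L

After outfall 1: Q = 1100 + 167.0 = 1267 ML/d; C = (1100·0.1100 + 167.0·7.760)/1267 = 1.118 mg/L.
After outfall 2: Q = 1267 + 103.0 = 1370 ML/d; C = (1267·1.118 + 103.0·8.400)/1370 = 1.666 mg/L.
After outfall 3: Q = 1370 + 120.0 = 1490 ML/d; C = (1370·1.666 + 120.0·3.420)/1490 = 1.807 mg/L.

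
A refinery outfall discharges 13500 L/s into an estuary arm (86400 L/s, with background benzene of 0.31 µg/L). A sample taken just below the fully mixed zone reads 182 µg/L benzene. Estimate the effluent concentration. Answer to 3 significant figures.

1340 µg/L

Mass balance: 86400·0.3100 + 13500·Cₑ = 99900·182.0
→ Cₑ = (99900·182.0 − 86400·0.3100) / 13500 = 1345 µg/L.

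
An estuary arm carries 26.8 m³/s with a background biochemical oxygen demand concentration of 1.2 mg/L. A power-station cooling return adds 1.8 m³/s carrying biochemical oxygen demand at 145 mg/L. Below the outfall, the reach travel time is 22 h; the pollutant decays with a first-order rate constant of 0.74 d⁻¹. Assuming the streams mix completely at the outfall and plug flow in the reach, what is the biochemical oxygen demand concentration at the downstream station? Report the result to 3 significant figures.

5.20 mg/L

Mass balance: C = (26.80·1.200 + 1.800·145.0) / 28.60 = 293.2/28.60 = 10.25 mg/L.
Decay over the reach: 10.25·exp(−kt) = 10.25·0.5075 = 5.202 mg/L.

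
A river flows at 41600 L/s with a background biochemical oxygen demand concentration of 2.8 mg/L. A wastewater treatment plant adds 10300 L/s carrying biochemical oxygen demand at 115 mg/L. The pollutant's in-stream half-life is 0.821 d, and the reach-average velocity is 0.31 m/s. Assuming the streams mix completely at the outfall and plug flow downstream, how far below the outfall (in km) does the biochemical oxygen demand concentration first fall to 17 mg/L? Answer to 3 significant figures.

Mixed concentration C = ΣQC/ΣQ = (41600·2.800 + 10300·115.0) / 51900 = 1301000/51900 = 25.07 mg/L.
Half-life 0.821 d → k = ln 2 / 0.821 = 0.8443 d⁻¹.
Set 25.07·exp(−k·t) = 17 → t = ln(25.07/17)/k = 39740 s = 11.04 h.
Distance = v·t = 0.31·39740 = 12320 m = 12.32 km.

12.3 km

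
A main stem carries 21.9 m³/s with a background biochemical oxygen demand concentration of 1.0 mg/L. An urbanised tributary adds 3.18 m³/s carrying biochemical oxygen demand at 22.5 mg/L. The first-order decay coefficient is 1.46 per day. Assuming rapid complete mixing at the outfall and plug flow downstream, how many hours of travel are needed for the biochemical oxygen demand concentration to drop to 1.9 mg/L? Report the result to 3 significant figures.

Conservation of mass: C = (21.90·1.000 + 3.180·22.50) / 25.08 = 93.45/25.08 = 3.726 mg/L.
3.726·exp(−k·t) = 1.9 → t = ln(3.726/1.9)/k = 39860 s = 11.07 h.

11.1 h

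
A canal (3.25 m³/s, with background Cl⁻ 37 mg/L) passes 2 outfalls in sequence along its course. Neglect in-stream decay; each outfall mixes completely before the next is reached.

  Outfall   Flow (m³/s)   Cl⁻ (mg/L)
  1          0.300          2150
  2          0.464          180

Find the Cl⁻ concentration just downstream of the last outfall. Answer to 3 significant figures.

Outfall 1: combined Q = 3.550 m³/s; C = (3.250·37.00 + 0.3000·2150)/3.550 = 215.6 mg/L.
Outfall 2: combined Q = 4.014 m³/s; C = (3.550·215.6 + 0.4640·180.0)/4.014 = 211.5 mg/L.

211 mg/L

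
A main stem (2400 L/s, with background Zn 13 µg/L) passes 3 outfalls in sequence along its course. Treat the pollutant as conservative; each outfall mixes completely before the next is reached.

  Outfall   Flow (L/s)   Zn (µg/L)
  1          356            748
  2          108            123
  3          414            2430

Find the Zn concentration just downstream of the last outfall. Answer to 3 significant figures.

402 µg/L

After outfall 1: Q = 2400 + 356.0 = 2756 L/s; C = (2400·13.00 + 356.0·748.0)/2756 = 107.9 µg/L.
After outfall 2: Q = 2756 + 108.0 = 2864 L/s; C = (2756·107.9 + 108.0·123.0)/2864 = 108.5 µg/L.
After outfall 3: Q = 2864 + 414.0 = 3278 L/s; C = (2864·108.5 + 414.0·2430)/3278 = 401.7 µg/L.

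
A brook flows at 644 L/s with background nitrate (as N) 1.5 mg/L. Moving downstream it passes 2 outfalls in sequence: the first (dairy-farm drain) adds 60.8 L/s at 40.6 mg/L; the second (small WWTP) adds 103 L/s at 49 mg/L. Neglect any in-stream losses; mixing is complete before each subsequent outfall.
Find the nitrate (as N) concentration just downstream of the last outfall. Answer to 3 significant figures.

After outfall 1: Q = 644.0 + 60.80 = 704.8 L/s; C = (644.0·1.500 + 60.80·40.60)/704.8 = 4.873 mg/L.
After outfall 2: Q = 704.8 + 103.0 = 807.8 L/s; C = (704.8·4.873 + 103.0·49.00)/807.8 = 10.50 mg/L.

10.5 mg/L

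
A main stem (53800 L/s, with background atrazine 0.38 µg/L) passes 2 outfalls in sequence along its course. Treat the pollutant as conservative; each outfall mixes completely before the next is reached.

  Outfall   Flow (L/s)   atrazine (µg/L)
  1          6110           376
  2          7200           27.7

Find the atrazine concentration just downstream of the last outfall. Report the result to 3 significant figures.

Outfall 1: combined Q = 59910 L/s; C = (53800·0.3800 + 6110·376.0)/59910 = 38.69 µg/L.
Outfall 2: combined Q = 67110 L/s; C = (59910·38.69 + 7200·27.70)/67110 = 37.51 µg/L.

37.5 µg/L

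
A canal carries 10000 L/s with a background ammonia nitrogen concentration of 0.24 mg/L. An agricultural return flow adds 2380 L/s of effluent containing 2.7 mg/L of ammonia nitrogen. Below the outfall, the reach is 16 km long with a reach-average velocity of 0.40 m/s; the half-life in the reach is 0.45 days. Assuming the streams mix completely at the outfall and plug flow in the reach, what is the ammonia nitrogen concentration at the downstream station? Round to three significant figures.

0.349 mg/L

Flow-weighted average: C = (10000·0.2400 + 2380·2.700) / 12380 = 8826/12380 = 0.7129 mg/L.
Travel time t = 16·1000 / 0.40 = 40000 s = 11.11 h.
Half-life 0.45 d → k = ln 2 / 0.45 = 1.540 d⁻¹.
After decay, C = 0.7129 × e^(−kt) = 0.7129 × 0.4901 = 0.3494 mg/L.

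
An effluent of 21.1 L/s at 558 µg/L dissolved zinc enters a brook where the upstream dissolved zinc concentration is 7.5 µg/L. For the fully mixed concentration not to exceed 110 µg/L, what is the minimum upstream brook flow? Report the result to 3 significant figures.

92.2 L/s

Set C_mix = 110: (Q·7.500 + 21.10·558.0) / (Q + 21.10) = 110
→ Q = 21.10·(558.0 − 110)/(110 − 7.500) = 92.22 L/s.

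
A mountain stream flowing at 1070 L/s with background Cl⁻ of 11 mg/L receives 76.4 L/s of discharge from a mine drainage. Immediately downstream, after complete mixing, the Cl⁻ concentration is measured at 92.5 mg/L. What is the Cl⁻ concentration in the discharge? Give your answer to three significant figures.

1230 mg/L

Mass balance: 1070·11.00 + 76.40·Cₑ = 1146·92.50
→ Cₑ = (1146·92.50 − 1070·11.00) / 76.40 = 1234 mg/L.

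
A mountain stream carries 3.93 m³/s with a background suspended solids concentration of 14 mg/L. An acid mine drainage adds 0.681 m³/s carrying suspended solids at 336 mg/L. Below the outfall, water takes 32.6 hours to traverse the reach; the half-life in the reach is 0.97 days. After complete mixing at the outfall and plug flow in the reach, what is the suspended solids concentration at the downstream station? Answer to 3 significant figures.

23.3 mg/L

Mixed concentration C = ΣQC/ΣQ = (3.930·14.00 + 0.6810·336.0) / 4.611 = 283.8/4.611 = 61.56 mg/L.
Half-life 0.97 d → k = ln 2 / 0.97 = 0.7146 d⁻¹.
After decay, C = 61.56 × e^(−kt) = 61.56 × 0.3788 = 23.32 mg/L.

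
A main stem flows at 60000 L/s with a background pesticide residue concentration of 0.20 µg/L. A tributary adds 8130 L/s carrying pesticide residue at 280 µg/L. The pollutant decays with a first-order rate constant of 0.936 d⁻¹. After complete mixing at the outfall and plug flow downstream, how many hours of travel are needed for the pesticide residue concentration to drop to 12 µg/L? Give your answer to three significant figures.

Mixed concentration C = ΣQC/ΣQ = (60000·0.2000 + 8130·280.0) / 68130 = 2288000/68130 = 33.59 µg/L.
33.59·exp(−k·t) = 12 → t = ln(33.59/12)/k = 95010 s = 26.39 h.

26.4 h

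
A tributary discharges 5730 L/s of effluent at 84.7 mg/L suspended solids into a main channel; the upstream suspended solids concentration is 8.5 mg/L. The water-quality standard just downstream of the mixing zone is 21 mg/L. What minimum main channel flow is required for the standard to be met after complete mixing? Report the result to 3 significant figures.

29200 L/s

Set C_mix = 21: (Q·8.500 + 5730·84.70) / (Q + 5730) = 21
→ Q = 5730·(84.70 − 21)/(21 − 8.500) = 29200 L/s.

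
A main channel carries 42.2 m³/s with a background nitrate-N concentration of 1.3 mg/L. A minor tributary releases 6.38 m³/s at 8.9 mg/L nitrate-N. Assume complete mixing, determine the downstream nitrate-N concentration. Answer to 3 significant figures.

Conservation of mass: C = (42.20·1.300 + 6.380·8.900) / 48.58 = 111.6/48.58 = 2.298 mg/L.

2.30 mg/L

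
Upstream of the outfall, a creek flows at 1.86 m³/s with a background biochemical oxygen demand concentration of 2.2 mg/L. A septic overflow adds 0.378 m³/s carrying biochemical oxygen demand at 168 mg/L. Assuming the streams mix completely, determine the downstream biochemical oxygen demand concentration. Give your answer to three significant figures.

30.2 mg/L

Mass balance: C = (1.860·2.200 + 0.3780·168.0) / 2.238 = 67.60/2.238 = 30.20 mg/L.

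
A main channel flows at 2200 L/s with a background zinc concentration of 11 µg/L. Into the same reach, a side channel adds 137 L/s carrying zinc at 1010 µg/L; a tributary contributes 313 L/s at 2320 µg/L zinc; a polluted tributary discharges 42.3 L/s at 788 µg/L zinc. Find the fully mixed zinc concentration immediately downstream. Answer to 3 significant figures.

342 µg/L

Flow-weighted average: C = (2200·11.00 + 137.0·1010 + 313.0·2320 + 42.30·788.0) / 2692 = 922100/2692 = 342.5 µg/L.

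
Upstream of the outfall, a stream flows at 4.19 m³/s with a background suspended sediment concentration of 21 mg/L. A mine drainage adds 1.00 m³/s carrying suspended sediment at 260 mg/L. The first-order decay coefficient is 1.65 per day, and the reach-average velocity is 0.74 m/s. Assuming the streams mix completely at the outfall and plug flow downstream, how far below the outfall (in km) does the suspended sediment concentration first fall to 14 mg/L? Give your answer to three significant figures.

60.7 km

Flow-weighted average: C = (4.190·21.00 + 1.000·260.0) / 5.190 = 348.0/5.190 = 67.05 mg/L.
Set 67.05·exp(−k·t) = 14 → t = ln(67.05/14)/k = 82020 s = 22.78 h.
Distance = v·t = 0.74·82020 = 60700 m = 60.70 km.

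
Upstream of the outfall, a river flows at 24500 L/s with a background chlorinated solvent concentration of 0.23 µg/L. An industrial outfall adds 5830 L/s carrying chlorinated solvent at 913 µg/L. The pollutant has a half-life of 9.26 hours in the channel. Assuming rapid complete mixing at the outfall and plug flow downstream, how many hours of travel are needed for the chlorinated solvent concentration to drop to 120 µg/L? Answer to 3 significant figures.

5.09 h

Conservation of mass: C = (24500·0.2300 + 5830·913.0) / 30330 = 5328000/30330 = 175.7 µg/L.
Half-life 9.26 h → k = ln 2 / 9.26 = 0.07485 h⁻¹ = 1.796 d⁻¹.
175.7·exp(−k·t) = 120 → t = ln(175.7/120)/k = 18330 s = 5.092 h.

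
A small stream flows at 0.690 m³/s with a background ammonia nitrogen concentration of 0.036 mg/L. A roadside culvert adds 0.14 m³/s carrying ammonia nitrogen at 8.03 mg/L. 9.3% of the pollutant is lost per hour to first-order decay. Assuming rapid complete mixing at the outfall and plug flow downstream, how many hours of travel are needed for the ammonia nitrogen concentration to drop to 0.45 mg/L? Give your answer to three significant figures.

11.5 h

Conservation of mass: C = (0.6900·0.03600 + 0.1400·8.030) / 0.8300 = 1.149/0.8300 = 1.384 mg/L.
9.3%/h lost → k = −ln(1 − 0.093) = 0.09761 h⁻¹.
1.384·exp(−k·t) = 0.45 → t = ln(1.384/0.45)/k = 41440 s = 11.51 h.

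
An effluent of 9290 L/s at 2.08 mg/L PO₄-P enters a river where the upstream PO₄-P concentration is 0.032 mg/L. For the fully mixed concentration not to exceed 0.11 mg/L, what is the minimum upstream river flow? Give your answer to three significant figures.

Set C_mix = 0.11: (Q·0.03200 + 9290·2.080) / (Q + 9290) = 0.11
→ Q = 9290·(2.080 − 0.11)/(0.11 − 0.03200) = 234600 L/s.

235000 L/s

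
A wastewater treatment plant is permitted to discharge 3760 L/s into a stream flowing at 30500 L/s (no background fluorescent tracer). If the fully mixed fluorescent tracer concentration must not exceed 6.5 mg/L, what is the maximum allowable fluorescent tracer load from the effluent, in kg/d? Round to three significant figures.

19200 kg/d

Mass balance at the limit: 30500·0 + 3760·Cₑ = 34260·6.5 → Cₑ = 59.23 mg/L.
3760 L/s = 3.760 m³/s. Load = 3.760 m³/s × 59.23 g/m³ × 86 400 s/d = 19240 kg/d.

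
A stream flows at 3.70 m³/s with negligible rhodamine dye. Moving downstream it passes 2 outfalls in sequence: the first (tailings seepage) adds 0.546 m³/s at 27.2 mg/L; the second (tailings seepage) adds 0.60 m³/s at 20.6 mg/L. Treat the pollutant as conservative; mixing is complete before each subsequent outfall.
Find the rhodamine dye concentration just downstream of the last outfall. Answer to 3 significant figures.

After outfall 1: Q = 3.700 + 0.5460 = 4.246 m³/s; C = (3.700·0 + 0.5460·27.20)/4.246 = 3.498 mg/L.
After outfall 2: Q = 4.246 + 0.6000 = 4.846 m³/s; C = (4.246·3.498 + 0.6000·20.60)/4.846 = 5.615 mg/L.

5.62 mg/L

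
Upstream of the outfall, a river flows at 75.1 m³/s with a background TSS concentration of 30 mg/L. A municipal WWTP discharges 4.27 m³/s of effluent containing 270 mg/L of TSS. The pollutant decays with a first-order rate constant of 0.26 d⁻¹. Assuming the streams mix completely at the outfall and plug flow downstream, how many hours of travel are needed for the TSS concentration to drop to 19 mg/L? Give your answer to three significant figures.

75.2 h

Conservation of mass: C = (75.10·30.00 + 4.270·270.0) / 79.37 = 3406/79.37 = 42.91 mg/L.
42.91·exp(−k·t) = 19 → t = ln(42.91/19)/k = 270700 s = 75.20 h.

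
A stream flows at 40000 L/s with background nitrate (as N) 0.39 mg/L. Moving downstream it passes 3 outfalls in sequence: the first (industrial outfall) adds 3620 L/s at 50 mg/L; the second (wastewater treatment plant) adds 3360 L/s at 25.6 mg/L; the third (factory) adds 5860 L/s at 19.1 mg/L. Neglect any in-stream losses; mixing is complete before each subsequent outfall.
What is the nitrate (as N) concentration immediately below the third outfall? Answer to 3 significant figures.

Outfall 1: combined Q = 43620 L/s; C = (40000·0.3900 + 3620·50.00)/43620 = 4.507 mg/L.
Outfall 2: combined Q = 46980 L/s; C = (43620·4.507 + 3360·25.60)/46980 = 6.016 mg/L.
Outfall 3: combined Q = 52840 L/s; C = (46980·6.016 + 5860·19.10)/52840 = 7.467 mg/L.

7.47 mg/L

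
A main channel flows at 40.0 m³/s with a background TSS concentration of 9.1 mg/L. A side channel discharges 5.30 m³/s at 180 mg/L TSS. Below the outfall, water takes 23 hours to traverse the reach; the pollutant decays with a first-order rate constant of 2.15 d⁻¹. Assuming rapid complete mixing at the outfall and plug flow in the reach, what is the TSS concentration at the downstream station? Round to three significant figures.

3.71 mg/L

After mixing, C = (40.00·9.100 + 5.300·180.0) / 45.30 = 1318/45.30 = 29.09 mg/L.
First-order decay: C = 29.09·exp(−k·t) = 29.09·0.1274 = 3.707 mg/L.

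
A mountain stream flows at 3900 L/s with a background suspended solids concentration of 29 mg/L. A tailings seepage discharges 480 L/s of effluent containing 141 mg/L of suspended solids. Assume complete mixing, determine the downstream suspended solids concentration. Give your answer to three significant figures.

Mass balance: C = (3900·29.00 + 480.0·141.0) / 4380 = 180800/4380 = 41.27 mg/L.

41.3 mg/L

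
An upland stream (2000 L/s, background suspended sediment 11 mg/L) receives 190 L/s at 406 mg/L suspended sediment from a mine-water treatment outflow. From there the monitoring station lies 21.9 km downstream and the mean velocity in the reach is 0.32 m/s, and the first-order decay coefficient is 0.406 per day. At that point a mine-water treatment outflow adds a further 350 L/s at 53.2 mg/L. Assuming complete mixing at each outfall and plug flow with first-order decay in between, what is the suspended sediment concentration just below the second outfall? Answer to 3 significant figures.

35.6 mg/L

Flow-weighted average: C = (2000·11.00 + 190.0·406.0) / 2190 = 99140/2190 = 45.27 mg/L; combined flow 2190 L/s.
Travel time t = 21.9·1000 / 0.32 = 68440 s = 19.01 h.
First-order decay: C = 45.27·exp(−k·t) = 45.27·0.7250 = 32.82 mg/L.
Second outfall: C = (2190·32.82 + 350.0·53.20)/2540 = 35.63 mg/L.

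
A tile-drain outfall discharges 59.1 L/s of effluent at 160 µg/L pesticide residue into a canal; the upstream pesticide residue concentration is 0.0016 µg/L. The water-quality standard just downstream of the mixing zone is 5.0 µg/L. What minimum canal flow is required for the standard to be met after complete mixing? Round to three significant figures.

1830 L/s

Set C_mix = 5.0: (Q·0.001600 + 59.10·160.0) / (Q + 59.10) = 5.0
→ Q = 59.10·(160.0 − 5.0)/(5.0 − 0.001600) = 1833 L/s.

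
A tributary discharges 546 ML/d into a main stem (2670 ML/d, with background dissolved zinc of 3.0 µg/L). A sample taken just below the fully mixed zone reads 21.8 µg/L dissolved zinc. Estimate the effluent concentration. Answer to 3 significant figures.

Mass balance: 2670·3.000 + 546.0·Cₑ = 3216·21.80
→ Cₑ = (3216·21.80 − 2670·3.000) / 546.0 = 113.7 µg/L.

114 µg/L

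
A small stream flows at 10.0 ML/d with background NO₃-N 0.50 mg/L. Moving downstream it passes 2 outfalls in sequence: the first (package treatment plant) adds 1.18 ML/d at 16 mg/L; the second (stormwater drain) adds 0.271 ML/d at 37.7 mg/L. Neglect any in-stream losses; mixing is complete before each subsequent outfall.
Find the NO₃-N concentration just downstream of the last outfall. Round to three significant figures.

Below outfall 1: Q → 11.18 ML/d, C = (10.00·0.5000 + 1.180·16.00)/11.18 = 2.136 mg/L.
Below outfall 2: Q → 11.45 ML/d, C = (11.18·2.136 + 0.2710·37.70)/11.45 = 2.978 mg/L.

2.98 mg/L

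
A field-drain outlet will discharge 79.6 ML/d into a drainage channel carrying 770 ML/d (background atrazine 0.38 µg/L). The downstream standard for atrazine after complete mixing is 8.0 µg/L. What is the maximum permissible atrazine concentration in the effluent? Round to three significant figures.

81.7 µg/L

At the limit, (Qr·Cr + Qe·Cₑ)/(Qr + Qe) = 8.0:
Cₑ = (849.6·8.0 − 770.0·0.3800) / 79.60 = 81.71 µg/L.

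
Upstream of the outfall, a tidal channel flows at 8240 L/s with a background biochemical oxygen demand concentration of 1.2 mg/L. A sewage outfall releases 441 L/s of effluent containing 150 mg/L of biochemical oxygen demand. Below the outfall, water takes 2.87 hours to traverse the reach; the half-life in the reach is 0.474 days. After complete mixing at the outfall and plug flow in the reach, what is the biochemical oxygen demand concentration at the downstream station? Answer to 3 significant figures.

Mass balance: C = (8240·1.200 + 441.0·150.0) / 8681 = 76040/8681 = 8.759 mg/L.
Half-life 0.474 d → k = ln 2 / 0.474 = 1.462 d⁻¹.
First-order decay: C = 8.759·exp(−k·t) = 8.759·0.8396 = 7.354 mg/L.

7.35 mg/L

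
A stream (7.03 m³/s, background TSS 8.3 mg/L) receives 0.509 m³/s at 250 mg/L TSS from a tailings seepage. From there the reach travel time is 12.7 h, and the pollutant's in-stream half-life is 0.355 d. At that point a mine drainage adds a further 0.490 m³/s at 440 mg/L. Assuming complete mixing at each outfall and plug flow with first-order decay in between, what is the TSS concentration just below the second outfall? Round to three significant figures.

Flow-weighted average: C = (7.030·8.300 + 0.5090·250.0) / 7.539 = 185.6/7.539 = 24.62 mg/L; combined flow 7.539 m³/s.
Half-life 0.355 d → k = ln 2 / 0.355 = 1.953 d⁻¹.
After decay, C = 24.62 × e^(−kt) = 24.62 × 0.3559 = 8.761 mg/L.
Second outfall: C = (7.539·8.761 + 0.4900·440.0)/8.029 = 35.08 mg/L.

35.1 mg/L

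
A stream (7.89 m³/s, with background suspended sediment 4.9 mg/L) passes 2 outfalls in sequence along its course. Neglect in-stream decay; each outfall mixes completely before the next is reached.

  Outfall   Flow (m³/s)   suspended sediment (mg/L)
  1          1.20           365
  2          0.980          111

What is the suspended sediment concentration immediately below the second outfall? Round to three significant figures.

Outfall 1: combined Q = 9.090 m³/s; C = (7.890·4.900 + 1.200·365.0)/9.090 = 52.44 mg/L.
Outfall 2: combined Q = 10.07 m³/s; C = (9.090·52.44 + 0.9800·111.0)/10.07 = 58.14 mg/L.

58.1 mg/L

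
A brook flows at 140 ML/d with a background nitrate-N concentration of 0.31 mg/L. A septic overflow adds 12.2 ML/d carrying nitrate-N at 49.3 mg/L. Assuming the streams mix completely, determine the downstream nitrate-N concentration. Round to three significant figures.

4.24 mg/L

Mixed concentration C = ΣQC/ΣQ = (140.0·0.3100 + 12.20·49.30) / 152.2 = 644.9/152.2 = 4.237 mg/L.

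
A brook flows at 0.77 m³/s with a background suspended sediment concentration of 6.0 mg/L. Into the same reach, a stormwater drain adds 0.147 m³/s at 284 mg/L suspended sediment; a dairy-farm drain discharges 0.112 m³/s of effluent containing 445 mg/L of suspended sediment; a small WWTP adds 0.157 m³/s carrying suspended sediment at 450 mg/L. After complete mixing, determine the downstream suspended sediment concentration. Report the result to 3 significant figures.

141 mg/L

Mixed concentration C = ΣQC/ΣQ = (0.7700·6.000 + 0.1470·284.0 + 0.1120·445.0 + 0.1570·450.0) / 1.186 = 166.9/1.186 = 140.7 mg/L.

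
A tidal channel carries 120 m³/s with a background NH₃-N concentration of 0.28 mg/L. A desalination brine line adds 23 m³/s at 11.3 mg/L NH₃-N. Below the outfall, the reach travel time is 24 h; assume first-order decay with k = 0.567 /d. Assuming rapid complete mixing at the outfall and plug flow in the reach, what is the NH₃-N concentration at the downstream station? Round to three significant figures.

1.16 mg/L

Conservation of mass: C = (120.0·0.2800 + 23.00·11.30) / 143.0 = 293.5/143.0 = 2.052 mg/L.
Decay over the reach: 2.052·exp(−kt) = 2.052·0.5672 = 1.164 mg/L.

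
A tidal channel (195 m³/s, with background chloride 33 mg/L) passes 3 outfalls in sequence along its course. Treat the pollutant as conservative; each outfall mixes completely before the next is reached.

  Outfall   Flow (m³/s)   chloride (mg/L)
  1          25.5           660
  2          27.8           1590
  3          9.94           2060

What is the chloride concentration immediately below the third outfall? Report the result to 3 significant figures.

341 mg/L

Below outfall 1: Q → 220.5 m³/s, C = (195.0·33.00 + 25.50·660.0)/220.5 = 105.5 mg/L.
Below outfall 2: Q → 248.3 m³/s, C = (220.5·105.5 + 27.80·1590)/248.3 = 271.7 mg/L.
Below outfall 3: Q → 258.2 m³/s, C = (248.3·271.7 + 9.940·2060)/258.2 = 340.5 mg/L.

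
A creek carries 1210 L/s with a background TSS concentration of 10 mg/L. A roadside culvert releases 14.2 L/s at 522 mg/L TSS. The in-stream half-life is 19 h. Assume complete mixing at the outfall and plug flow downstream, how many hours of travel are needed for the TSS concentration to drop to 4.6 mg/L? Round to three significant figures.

Conservation of mass: C = (1210·10.00 + 14.20·522.0) / 1224 = 19510/1224 = 15.94 mg/L.
Half-life 19 h → k = ln 2 / 19 = 0.03648 h⁻¹ = 0.8756 d⁻¹.
15.94·exp(−k·t) = 4.6 → t = ln(15.94/4.6)/k = 122600 s = 34.06 h.

34.1 h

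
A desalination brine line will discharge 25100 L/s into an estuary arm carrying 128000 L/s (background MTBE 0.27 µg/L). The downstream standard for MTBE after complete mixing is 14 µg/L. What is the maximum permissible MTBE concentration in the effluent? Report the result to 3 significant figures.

At the limit, (Qr·Cr + Qe·Cₑ)/(Qr + Qe) = 14:
Cₑ = (153100·14 − 128000·0.2700) / 25100 = 84.02 µg/L.

84.0 µg/L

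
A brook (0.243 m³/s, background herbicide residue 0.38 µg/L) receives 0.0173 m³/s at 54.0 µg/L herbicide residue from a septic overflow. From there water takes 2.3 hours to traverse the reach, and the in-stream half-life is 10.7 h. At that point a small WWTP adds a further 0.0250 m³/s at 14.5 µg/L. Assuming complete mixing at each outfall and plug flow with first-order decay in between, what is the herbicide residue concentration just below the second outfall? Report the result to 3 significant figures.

After mixing, C = (0.2430·0.3800 + 0.01730·54.00) / 0.2603 = 1.027/0.2603 = 3.944 µg/L; combined flow 0.2603 m³/s.
Half-life 10.7 h → k = ln 2 / 10.7 = 0.06478 h⁻¹ = 1.555 d⁻¹.
Applying C = C₀e^(−kt): 3.944 × 0.8616 = 3.398 µg/L.
Second outfall: C = (0.2603·3.398 + 0.02500·14.50)/0.2853 = 4.371 µg/L.

4.37 µg/L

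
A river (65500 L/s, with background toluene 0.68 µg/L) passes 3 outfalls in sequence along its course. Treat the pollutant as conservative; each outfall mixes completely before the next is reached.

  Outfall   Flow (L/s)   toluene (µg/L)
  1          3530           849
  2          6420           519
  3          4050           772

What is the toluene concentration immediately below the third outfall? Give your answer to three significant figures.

Outfall 1: combined Q = 69030 L/s; C = (65500·0.6800 + 3530·849.0)/69030 = 44.06 µg/L.
Outfall 2: combined Q = 75450 L/s; C = (69030·44.06 + 6420·519.0)/75450 = 84.47 µg/L.
Outfall 3: combined Q = 79500 L/s; C = (75450·84.47 + 4050·772.0)/79500 = 119.5 µg/L.

119 µg/L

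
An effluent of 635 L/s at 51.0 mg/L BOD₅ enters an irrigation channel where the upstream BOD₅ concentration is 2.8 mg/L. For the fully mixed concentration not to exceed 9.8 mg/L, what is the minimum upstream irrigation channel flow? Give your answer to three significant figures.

Set C_mix = 9.8: (Q·2.800 + 635.0·51.00) / (Q + 635.0) = 9.8
→ Q = 635.0·(51.00 − 9.8)/(9.8 − 2.800) = 3737 L/s.

3740 L/s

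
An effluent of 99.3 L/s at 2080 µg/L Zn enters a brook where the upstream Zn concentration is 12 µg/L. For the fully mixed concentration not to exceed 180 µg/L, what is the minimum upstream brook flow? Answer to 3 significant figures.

1120 L/s

Set C_mix = 180: (Q·12.00 + 99.30·2080) / (Q + 99.30) = 180
→ Q = 99.30·(2080 − 180)/(180 − 12.00) = 1123 L/s.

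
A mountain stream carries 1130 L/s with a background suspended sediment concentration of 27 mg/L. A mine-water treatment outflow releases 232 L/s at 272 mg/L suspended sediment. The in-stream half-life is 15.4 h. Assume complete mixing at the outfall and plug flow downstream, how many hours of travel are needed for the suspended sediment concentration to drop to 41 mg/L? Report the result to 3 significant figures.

11.5 h

Conservation of mass: C = (1130·27.00 + 232.0·272.0) / 1362 = 93610/1362 = 68.73 mg/L.
Half-life 15.4 h → k = ln 2 / 15.4 = 0.04501 h⁻¹ = 1.080 d⁻¹.
68.73·exp(−k·t) = 41 → t = ln(68.73/41)/k = 41320 s = 11.48 h.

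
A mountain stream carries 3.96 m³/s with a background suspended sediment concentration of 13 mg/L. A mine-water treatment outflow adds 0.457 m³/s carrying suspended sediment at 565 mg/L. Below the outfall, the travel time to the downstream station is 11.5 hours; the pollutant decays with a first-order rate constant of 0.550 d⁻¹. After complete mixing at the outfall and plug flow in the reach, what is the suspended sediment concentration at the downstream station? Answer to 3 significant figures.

53.9 mg/L

Mixed concentration C = ΣQC/ΣQ = (3.960·13.00 + 0.4570·565.0) / 4.417 = 309.7/4.417 = 70.11 mg/L.
After decay, C = 70.11 × e^(−kt) = 70.11 × 0.7683 = 53.87 mg/L.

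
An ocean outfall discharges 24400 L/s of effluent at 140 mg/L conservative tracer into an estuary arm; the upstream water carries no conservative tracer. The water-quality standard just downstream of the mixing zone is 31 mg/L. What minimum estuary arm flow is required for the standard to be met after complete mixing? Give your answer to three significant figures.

Set C_mix = 31: (Q·0 + 24400·140.0) / (Q + 24400) = 31
→ Q = 24400·(140.0 − 31)/(31 − 0) = 85790 L/s.

85800 L/s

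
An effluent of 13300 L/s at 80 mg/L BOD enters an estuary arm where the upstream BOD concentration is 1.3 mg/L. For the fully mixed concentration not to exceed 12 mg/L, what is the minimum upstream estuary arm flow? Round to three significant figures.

84500 L/s

Set C_mix = 12: (Q·1.300 + 13300·80.00) / (Q + 13300) = 12
→ Q = 13300·(80.00 − 12)/(12 − 1.300) = 84520 L/s.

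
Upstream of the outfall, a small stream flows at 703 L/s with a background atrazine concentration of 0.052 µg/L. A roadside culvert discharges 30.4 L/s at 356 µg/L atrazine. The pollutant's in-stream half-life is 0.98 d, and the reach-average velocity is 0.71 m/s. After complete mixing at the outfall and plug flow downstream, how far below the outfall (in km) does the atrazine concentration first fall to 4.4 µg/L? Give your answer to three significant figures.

105 km

Conservation of mass: C = (703.0·0.05200 + 30.40·356.0) / 733.4 = 10860/733.4 = 14.81 µg/L.
Half-life 0.98 d → k = ln 2 / 0.98 = 0.7073 d⁻¹.
Set 14.81·exp(−k·t) = 4.4 → t = ln(14.81/4.4)/k = 148200 s = 41.18 h.
Distance = v·t = 0.71·148200 = 105200 m = 105.2 km.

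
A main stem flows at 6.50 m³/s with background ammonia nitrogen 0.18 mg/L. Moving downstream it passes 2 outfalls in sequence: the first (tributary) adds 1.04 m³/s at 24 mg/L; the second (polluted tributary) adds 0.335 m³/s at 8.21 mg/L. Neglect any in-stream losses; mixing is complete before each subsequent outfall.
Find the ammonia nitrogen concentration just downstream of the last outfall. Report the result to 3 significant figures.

3.67 mg/L

Below outfall 1: Q → 7.540 m³/s, C = (6.500·0.1800 + 1.040·24.00)/7.540 = 3.466 mg/L.
Below outfall 2: Q → 7.875 m³/s, C = (7.540·3.466 + 0.3350·8.210)/7.875 = 3.667 mg/L.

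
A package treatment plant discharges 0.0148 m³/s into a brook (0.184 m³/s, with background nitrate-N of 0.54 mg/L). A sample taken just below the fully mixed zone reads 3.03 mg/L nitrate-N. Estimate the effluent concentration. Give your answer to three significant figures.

Mass balance: 0.1840·0.5400 + 0.01480·Cₑ = 0.1988·3.030
→ Cₑ = (0.1988·3.030 − 0.1840·0.5400) / 0.01480 = 33.99 mg/L.

34.0 mg/L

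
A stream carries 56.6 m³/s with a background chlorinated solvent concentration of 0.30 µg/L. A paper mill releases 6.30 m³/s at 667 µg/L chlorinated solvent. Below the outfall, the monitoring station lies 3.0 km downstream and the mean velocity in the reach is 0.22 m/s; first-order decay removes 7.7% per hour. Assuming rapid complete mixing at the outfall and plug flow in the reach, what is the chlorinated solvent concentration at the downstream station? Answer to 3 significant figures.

49.5 µg/L

Flow-weighted average: C = (56.60·0.3000 + 6.300·667.0) / 62.90 = 4219/62.90 = 67.08 µg/L.
Travel time t = 3.0·1000 / 0.22 = 13640 s = 3.788 h.
7.7%/h lost → k = −ln(1 − 0.077) = 0.08013 h⁻¹.
After decay, C = 67.08 × e^(−kt) = 67.08 × 0.7382 = 49.52 µg/L.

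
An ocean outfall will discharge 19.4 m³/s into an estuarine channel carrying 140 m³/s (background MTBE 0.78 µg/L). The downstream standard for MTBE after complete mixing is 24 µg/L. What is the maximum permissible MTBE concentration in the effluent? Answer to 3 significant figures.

At the limit, (Qr·Cr + Qe·Cₑ)/(Qr + Qe) = 24:
Cₑ = (159.4·24 − 140.0·0.7800) / 19.40 = 191.6 µg/L.

192 µg/L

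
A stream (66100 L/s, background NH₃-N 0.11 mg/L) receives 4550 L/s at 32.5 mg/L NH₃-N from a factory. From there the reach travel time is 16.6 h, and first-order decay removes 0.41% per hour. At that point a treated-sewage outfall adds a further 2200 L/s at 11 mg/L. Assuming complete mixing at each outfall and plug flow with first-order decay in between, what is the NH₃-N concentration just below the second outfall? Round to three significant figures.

2.32 mg/L

Mass balance: C = (66100·0.1100 + 4550·32.50) / 70650 = 155100/70650 = 2.196 mg/L; combined flow 70650 L/s.
0.41%/h lost → k = −ln(1 − 0.0041) = 0.004108 h⁻¹.
After decay, C = 2.196 × e^(−kt) = 2.196 × 0.9341 = 2.051 mg/L.
Second outfall: C = (70650·2.051 + 2200·11.00)/72850 = 2.321 mg/L.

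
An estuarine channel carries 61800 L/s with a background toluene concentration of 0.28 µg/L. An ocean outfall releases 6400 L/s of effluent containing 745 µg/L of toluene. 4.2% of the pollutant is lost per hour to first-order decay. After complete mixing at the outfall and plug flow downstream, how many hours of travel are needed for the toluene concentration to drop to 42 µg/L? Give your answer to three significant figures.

Mass balance: C = (61800·0.2800 + 6400·745.0) / 68200 = 4785000/68200 = 70.17 µg/L.
4.2%/h lost → k = −ln(1 − 0.042) = 0.04291 h⁻¹.
70.17·exp(−k·t) = 42 → t = ln(70.17/42)/k = 43060 s = 11.96 h.

12.0 h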